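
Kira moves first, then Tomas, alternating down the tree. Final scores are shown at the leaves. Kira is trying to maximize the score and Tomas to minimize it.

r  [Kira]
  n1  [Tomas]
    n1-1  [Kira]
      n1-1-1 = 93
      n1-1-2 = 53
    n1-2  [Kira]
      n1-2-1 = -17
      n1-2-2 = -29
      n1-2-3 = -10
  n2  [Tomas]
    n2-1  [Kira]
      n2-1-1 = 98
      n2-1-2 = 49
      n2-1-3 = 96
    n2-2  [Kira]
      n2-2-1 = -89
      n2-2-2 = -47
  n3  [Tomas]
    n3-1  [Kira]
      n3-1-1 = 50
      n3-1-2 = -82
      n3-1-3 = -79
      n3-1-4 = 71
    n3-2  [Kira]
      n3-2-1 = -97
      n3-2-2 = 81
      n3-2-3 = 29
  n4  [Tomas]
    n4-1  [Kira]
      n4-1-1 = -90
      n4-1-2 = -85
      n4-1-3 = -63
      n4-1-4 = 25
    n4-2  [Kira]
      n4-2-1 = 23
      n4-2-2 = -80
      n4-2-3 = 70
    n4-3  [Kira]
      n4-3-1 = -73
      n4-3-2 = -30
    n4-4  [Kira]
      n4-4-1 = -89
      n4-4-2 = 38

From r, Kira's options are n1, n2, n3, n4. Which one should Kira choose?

n3

n1-1 (Kira): max(93, 53) = 93
n1-2 (Kira): max(-17, -29, -10) = -10
n1 (Tomas): min(93, -10) = -10
n2-1 (Kira): max(98, 49, 96) = 98
n2-2 (Kira): max(-89, -47) = -47
n2 (Tomas): min(98, -47) = -47
n3-1 (Kira): max(50, -82, -79, 71) = 71
n3-2 (Kira): max(-97, 81, 29) = 81
n3 (Tomas): min(71, 81) = 71
n4-1 (Kira): max(-90, -85, -63, 25) = 25
n4-2 (Kira): max(23, -80, 70) = 70
n4-3 (Kira): max(-73, -30) = -30
n4-4 (Kira): max(-89, 38) = 38
n4 (Tomas): min(25, 70, -30, 38) = -30
r (Kira): max(-10, -47, 71, -30) = 71
Kira at r wants the highest of {n1=-10, n2=-47, n3=71, n4=-30}, so chooses n3.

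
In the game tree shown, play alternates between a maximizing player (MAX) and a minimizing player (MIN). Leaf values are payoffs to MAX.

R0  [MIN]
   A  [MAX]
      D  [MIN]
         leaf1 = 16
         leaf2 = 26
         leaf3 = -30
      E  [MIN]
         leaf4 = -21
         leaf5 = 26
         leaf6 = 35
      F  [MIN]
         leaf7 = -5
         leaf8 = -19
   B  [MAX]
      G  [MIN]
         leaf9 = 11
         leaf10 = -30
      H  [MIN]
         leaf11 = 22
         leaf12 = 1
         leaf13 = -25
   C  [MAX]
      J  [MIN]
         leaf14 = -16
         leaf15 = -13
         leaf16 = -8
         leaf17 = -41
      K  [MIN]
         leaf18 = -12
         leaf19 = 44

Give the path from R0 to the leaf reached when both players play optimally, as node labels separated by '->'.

D (MIN): min(16, 26, -30) = -30
E (MIN): min(-21, 26, 35) = -21
F (MIN): min(-5, -19) = -19
A (MAX): max(-30, -21, -19) = -19
G (MIN): min(11, -30) = -30
H (MIN): min(22, 1, -25) = -25
B (MAX): max(-30, -25) = -25
J (MIN): min(-16, -13, -8, -41) = -41
K (MIN): min(-12, 44) = -12
C (MAX): max(-41, -12) = -12
R0 (MIN): min(-19, -25, -12) = -25
At R0, MIN picks B (lowest: -25).
At B, MAX picks H (highest: -25).
At H, MIN picks leaf13 (lowest: -25).
Terminal value -25.

R0 -> B -> H -> leaf13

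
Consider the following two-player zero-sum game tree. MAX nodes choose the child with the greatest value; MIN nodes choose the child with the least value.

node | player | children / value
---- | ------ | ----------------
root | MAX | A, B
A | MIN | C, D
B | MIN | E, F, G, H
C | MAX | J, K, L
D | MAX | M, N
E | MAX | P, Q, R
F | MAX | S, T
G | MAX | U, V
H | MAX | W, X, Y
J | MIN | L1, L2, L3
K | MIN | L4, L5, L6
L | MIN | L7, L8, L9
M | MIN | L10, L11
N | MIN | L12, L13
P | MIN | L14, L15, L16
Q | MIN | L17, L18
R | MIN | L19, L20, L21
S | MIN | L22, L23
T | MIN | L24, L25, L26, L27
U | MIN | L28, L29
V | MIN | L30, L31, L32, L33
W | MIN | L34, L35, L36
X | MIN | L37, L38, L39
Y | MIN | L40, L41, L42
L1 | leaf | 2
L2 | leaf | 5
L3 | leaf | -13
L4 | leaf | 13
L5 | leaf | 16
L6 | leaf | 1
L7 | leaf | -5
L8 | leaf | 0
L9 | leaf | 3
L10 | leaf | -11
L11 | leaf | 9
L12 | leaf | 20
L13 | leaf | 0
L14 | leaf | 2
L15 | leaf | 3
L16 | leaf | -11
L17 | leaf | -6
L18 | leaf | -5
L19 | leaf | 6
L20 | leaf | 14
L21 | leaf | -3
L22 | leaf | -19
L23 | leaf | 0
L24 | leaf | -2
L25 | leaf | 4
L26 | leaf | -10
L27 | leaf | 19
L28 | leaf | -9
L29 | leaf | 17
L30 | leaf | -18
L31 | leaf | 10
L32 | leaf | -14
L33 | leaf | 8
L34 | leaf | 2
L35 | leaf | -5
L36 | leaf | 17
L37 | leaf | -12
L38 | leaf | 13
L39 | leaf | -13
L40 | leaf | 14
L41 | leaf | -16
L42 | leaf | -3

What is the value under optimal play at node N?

0

N (MIN): min(20, 0) = 0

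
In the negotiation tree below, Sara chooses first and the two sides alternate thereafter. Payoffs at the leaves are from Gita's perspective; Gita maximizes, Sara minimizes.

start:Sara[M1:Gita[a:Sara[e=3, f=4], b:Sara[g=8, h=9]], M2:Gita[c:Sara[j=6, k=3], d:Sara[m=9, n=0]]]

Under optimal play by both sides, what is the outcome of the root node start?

a (Sara): min(3, 4) = 3
b (Sara): min(8, 9) = 8
M1 (Gita): max(3, 8) = 8
c (Sara): min(6, 3) = 3
d (Sara): min(9, 0) = 0
M2 (Gita): max(3, 0) = 3
start (Sara): min(8, 3) = 3

3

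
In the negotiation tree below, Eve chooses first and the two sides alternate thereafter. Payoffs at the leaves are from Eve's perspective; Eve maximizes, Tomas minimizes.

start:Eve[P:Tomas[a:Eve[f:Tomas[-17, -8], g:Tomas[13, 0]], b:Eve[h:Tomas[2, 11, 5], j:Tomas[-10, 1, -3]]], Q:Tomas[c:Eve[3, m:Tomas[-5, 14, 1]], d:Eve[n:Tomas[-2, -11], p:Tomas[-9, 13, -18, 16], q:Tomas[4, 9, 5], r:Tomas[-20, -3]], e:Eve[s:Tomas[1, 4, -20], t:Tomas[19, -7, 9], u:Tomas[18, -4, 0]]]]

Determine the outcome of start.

f (Tomas): min(-17, -8) = -17
g (Tomas): min(13, 0) = 0
a (Eve): max(-17, 0) = 0
h (Tomas): min(2, 11, 5) = 2
j (Tomas): min(-10, 1, -3) = -10
b (Eve): max(2, -10) = 2
P (Tomas): min(0, 2) = 0
m (Tomas): min(-5, 14, 1) = -5
c (Eve): max(3, -5) = 3
n (Tomas): min(-2, -11) = -11
p (Tomas): min(-9, 13, -18, 16) = -18
q (Tomas): min(4, 9, 5) = 4
r (Tomas): min(-20, -3) = -20
d (Eve): max(-11, -18, 4, -20) = 4
s (Tomas): min(1, 4, -20) = -20
t (Tomas): min(19, -7, 9) = -7
u (Tomas): min(18, -4, 0) = -4
e (Eve): max(-20, -7, -4) = -4
Q (Tomas): min(3, 4, -4) = -4
start (Eve): max(0, -4) = 0

0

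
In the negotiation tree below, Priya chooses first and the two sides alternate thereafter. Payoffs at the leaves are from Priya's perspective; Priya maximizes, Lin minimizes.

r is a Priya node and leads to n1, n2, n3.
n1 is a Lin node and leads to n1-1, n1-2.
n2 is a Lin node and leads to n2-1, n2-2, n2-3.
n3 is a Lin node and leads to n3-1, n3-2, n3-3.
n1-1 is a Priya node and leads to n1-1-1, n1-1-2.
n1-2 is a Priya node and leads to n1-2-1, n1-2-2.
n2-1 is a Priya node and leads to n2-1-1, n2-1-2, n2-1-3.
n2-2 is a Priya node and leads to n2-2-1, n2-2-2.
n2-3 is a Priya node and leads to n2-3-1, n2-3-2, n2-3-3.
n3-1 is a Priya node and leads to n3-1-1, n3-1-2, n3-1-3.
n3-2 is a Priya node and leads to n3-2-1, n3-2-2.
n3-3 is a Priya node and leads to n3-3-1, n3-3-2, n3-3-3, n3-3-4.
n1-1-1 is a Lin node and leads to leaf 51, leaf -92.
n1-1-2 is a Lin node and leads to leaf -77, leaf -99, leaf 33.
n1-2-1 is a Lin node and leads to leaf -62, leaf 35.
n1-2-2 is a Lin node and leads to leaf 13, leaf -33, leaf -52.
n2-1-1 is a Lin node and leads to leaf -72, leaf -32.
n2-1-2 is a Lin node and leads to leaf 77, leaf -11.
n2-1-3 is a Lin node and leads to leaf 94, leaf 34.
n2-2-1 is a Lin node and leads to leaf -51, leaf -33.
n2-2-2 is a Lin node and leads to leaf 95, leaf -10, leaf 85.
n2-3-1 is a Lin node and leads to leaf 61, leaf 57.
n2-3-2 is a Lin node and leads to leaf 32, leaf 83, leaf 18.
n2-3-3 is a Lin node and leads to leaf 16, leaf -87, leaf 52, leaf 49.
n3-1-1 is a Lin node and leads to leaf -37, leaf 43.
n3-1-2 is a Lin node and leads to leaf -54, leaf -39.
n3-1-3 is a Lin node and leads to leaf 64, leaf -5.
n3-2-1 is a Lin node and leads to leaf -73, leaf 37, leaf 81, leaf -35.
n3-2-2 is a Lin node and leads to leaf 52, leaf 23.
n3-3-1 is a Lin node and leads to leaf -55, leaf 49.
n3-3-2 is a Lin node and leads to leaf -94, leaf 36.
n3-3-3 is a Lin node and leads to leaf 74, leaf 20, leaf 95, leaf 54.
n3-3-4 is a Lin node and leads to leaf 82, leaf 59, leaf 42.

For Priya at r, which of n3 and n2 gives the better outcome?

n3

n3-1-1 (Lin): min(-37, 43) = -37
n3-1-2 (Lin): min(-54, -39) = -54
n3-1-3 (Lin): min(64, -5) = -5
n3-1 (Priya): max(-37, -54, -5) = -5
n3-2-1 (Lin): min(-73, 37, 81, -35) = -73
n3-2-2 (Lin): min(52, 23) = 23
n3-2 (Priya): max(-73, 23) = 23
n3-3-1 (Lin): min(-55, 49) = -55
n3-3-2 (Lin): min(-94, 36) = -94
n3-3-3 (Lin): min(74, 20, 95, 54) = 20
n3-3-4 (Lin): min(82, 59, 42) = 42
n3-3 (Priya): max(-55, -94, 20, 42) = 42
n3 (Lin): min(-5, 23, 42) = -5
n2-1-1 (Lin): min(-72, -32) = -72
n2-1-2 (Lin): min(77, -11) = -11
n2-1-3 (Lin): min(94, 34) = 34
n2-1 (Priya): max(-72, -11, 34) = 34
n2-2-1 (Lin): min(-51, -33) = -51
n2-2-2 (Lin): min(95, -10, 85) = -10
n2-2 (Priya): max(-51, -10) = -10
n2-3-1 (Lin): min(61, 57) = 57
n2-3-2 (Lin): min(32, 83, 18) = 18
n2-3-3 (Lin): min(16, -87, 52, 49) = -87
n2-3 (Priya): max(57, 18, -87) = 57
n2 (Lin): min(34, -10, 57) = -10
Priya prefers the higher value; n3=-5, n2=-10. n3 is better since -5 > -10.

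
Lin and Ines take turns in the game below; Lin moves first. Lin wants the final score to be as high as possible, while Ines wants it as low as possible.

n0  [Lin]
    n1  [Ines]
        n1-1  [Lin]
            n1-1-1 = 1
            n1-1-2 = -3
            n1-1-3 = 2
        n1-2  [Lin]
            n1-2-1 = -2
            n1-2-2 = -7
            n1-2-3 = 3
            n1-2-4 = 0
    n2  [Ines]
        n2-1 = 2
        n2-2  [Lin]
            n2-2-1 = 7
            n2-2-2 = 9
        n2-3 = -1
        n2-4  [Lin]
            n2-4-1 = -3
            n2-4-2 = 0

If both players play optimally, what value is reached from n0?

2

n1-1 (Lin): max(1, -3, 2) = 2
n1-2 (Lin): max(-2, -7, 3, 0) = 3
n1 (Ines): min(2, 3) = 2
n2-2 (Lin): max(7, 9) = 9
n2-4 (Lin): max(-3, 0) = 0
n2 (Ines): min(2, 9, -1, 0) = -1
n0 (Lin): max(2, -1) = 2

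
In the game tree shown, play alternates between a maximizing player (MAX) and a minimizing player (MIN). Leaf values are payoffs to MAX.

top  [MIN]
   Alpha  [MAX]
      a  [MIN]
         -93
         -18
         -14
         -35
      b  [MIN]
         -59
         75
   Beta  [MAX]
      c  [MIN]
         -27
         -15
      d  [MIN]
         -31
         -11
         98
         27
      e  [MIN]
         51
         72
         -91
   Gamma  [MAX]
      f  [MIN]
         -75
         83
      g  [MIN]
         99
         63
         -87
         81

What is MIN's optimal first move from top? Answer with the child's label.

a (MIN): min(-93, -18, -14, -35) = -93
b (MIN): min(-59, 75) = -59
Alpha (MAX): max(-93, -59) = -59
c (MIN): min(-27, -15) = -27
d (MIN): min(-31, -11, 98, 27) = -31
e (MIN): min(51, 72, -91) = -91
Beta (MAX): max(-27, -31, -91) = -27
f (MIN): min(-75, 83) = -75
g (MIN): min(99, 63, -87, 81) = -87
Gamma (MAX): max(-75, -87) = -75
top (MIN): min(-59, -27, -75) = -75
MIN at top wants the lowest of {Alpha=-59, Beta=-27, Gamma=-75}, so chooses Gamma.

Gamma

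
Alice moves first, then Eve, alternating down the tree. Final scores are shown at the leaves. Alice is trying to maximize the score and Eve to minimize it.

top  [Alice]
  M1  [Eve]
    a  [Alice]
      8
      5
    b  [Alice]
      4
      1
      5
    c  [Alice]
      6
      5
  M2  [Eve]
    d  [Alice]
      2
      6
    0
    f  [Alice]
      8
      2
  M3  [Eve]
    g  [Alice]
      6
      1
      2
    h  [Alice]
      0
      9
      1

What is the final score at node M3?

6

g (Alice): max(6, 1, 2) = 6
h (Alice): max(0, 9, 1) = 9
M3 (Eve): min(6, 9) = 6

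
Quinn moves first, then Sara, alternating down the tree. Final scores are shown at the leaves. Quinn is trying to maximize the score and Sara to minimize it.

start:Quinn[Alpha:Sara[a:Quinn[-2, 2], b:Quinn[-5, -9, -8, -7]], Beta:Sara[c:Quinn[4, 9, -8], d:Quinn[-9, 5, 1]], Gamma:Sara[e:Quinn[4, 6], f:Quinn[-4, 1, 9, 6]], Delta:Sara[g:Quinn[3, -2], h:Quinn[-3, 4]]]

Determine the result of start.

6

a (Quinn): max(-2, 2) = 2
b (Quinn): max(-5, -9, -8, -7) = -5
Alpha (Sara): min(2, -5) = -5
c (Quinn): max(4, 9, -8) = 9
d (Quinn): max(-9, 5, 1) = 5
Beta (Sara): min(9, 5) = 5
e (Quinn): max(4, 6) = 6
f (Quinn): max(-4, 1, 9, 6) = 9
Gamma (Sara): min(6, 9) = 6
g (Quinn): max(3, -2) = 3
h (Quinn): max(-3, 4) = 4
Delta (Sara): min(3, 4) = 3
start (Quinn): max(-5, 5, 6, 3) = 6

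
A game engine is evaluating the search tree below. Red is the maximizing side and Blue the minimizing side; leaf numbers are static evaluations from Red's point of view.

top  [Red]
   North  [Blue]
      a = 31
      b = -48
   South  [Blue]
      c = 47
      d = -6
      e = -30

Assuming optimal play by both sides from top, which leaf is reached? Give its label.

e

North (Blue): min(31, -48) = -48
South (Blue): min(47, -6, -30) = -30
top (Red): max(-48, -30) = -30
At top, Red picks South (highest: -30).
At South, Blue picks e (lowest: -30).
Terminal value -30.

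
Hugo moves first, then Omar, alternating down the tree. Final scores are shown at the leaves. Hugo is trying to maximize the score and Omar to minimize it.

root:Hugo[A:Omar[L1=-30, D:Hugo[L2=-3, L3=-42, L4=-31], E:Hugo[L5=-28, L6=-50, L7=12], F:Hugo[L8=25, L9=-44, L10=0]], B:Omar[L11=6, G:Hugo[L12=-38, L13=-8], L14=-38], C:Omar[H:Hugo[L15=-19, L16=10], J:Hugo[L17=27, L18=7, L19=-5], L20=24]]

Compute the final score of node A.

-30

D (Hugo): max(-3, -42, -31) = -3
E (Hugo): max(-28, -50, 12) = 12
F (Hugo): max(25, -44, 0) = 25
A (Omar): min(-30, -3, 12, 25) = -30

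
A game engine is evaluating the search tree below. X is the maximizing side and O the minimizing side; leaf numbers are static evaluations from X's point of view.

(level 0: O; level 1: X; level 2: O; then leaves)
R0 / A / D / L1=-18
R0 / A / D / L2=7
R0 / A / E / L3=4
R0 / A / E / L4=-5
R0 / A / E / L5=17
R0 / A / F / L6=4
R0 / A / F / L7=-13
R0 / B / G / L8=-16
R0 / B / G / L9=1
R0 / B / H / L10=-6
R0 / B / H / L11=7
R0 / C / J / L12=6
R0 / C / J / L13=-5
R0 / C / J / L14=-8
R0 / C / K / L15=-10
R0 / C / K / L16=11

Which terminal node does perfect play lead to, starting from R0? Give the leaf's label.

D (O): min(-18, 7) = -18
E (O): min(4, -5, 17) = -5
F (O): min(4, -13) = -13
A (X): max(-18, -5, -13) = -5
G (O): min(-16, 1) = -16
H (O): min(-6, 7) = -6
B (X): max(-16, -6) = -6
J (O): min(6, -5, -8) = -8
K (O): min(-10, 11) = -10
C (X): max(-8, -10) = -8
R0 (O): min(-5, -6, -8) = -8
At R0, O picks C (lowest: -8).
At C, X picks J (highest: -8).
At J, O picks L14 (lowest: -8).
Terminal value -8.

L14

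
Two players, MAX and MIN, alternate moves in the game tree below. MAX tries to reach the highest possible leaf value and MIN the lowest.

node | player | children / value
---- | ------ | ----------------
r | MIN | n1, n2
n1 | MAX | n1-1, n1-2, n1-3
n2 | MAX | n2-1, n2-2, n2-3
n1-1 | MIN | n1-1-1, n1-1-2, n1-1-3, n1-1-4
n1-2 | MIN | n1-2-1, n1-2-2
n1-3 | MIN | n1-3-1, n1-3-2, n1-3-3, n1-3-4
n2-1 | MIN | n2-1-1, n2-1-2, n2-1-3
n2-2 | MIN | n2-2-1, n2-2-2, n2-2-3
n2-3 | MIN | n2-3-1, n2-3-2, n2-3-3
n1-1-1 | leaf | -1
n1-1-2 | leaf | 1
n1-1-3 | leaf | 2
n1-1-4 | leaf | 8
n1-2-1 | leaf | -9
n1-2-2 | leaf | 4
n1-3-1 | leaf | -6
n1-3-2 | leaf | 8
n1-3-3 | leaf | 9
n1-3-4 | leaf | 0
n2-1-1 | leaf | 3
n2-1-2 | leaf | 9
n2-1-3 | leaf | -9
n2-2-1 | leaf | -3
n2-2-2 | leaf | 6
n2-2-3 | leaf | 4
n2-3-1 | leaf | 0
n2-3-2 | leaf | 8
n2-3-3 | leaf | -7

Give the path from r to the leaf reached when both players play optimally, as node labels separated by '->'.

n1-1 (MIN): min(-1, 1, 2, 8) = -1
n1-2 (MIN): min(-9, 4) = -9
n1-3 (MIN): min(-6, 8, 9, 0) = -6
n1 (MAX): max(-1, -9, -6) = -1
n2-1 (MIN): min(3, 9, -9) = -9
n2-2 (MIN): min(-3, 6, 4) = -3
n2-3 (MIN): min(0, 8, -7) = -7
n2 (MAX): max(-9, -3, -7) = -3
r (MIN): min(-1, -3) = -3
At r, MIN picks n2 (lowest: -3).
At n2, MAX picks n2-2 (highest: -3).
At n2-2, MIN picks n2-2-1 (lowest: -3).
Terminal value -3.

r -> n2 -> n2-2 -> n2-2-1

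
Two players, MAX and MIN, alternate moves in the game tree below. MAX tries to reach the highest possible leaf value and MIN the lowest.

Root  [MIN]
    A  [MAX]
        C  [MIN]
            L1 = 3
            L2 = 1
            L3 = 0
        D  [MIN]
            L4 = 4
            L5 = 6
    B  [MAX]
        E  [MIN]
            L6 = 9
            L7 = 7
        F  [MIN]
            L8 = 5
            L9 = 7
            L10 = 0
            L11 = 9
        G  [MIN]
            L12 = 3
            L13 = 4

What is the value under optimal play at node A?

4

C (MIN): min(3, 1, 0) = 0
D (MIN): min(4, 6) = 4
A (MAX): max(0, 4) = 4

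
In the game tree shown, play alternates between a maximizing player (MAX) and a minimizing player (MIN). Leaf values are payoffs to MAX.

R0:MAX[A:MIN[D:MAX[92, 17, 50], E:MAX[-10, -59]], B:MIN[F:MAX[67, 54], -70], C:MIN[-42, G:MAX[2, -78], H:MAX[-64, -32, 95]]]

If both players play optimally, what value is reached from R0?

D (MAX): max(92, 17, 50) = 92
E (MAX): max(-10, -59) = -10
A (MIN): min(92, -10) = -10
F (MAX): max(67, 54) = 67
B (MIN): min(67, -70) = -70
G (MAX): max(2, -78) = 2
H (MAX): max(-64, -32, 95) = 95
C (MIN): min(-42, 2, 95) = -42
R0 (MAX): max(-10, -70, -42) = -10

-10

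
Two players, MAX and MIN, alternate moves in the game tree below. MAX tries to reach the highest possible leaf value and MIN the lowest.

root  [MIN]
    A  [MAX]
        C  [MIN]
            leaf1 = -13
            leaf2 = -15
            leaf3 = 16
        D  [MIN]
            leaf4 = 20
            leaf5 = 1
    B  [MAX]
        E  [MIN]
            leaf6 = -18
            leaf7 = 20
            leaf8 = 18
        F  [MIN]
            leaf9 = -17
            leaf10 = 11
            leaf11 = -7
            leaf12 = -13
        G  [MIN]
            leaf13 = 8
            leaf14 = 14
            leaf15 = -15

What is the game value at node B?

E (MIN): min(-18, 20, 18) = -18
F (MIN): min(-17, 11, -7, -13) = -17
G (MIN): min(8, 14, -15) = -15
B (MAX): max(-18, -17, -15) = -15

-15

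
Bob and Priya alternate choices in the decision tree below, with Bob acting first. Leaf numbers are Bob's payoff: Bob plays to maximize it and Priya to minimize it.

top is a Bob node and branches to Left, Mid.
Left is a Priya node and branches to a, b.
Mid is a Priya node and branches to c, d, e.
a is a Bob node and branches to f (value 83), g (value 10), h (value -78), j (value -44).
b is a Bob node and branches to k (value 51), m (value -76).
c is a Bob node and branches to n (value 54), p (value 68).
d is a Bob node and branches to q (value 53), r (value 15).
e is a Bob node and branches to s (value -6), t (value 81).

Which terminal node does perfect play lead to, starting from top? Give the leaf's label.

a (Bob): max(83, 10, -78, -44) = 83
b (Bob): max(51, -76) = 51
Left (Priya): min(83, 51) = 51
c (Bob): max(54, 68) = 68
d (Bob): max(53, 15) = 53
e (Bob): max(-6, 81) = 81
Mid (Priya): min(68, 53, 81) = 53
top (Bob): max(51, 53) = 53
At top, Bob picks Mid (highest: 53).
At Mid, Priya picks d (lowest: 53).
At d, Bob picks q (highest: 53).
Terminal value 53.

q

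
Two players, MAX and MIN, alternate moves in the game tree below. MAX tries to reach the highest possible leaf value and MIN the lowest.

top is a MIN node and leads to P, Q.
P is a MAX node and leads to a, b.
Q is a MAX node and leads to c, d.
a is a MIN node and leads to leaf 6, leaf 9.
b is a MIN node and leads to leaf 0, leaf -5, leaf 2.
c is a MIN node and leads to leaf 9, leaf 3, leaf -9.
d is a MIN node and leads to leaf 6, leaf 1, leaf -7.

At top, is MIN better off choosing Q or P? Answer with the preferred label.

Q

c (MIN): min(9, 3, -9) = -9
d (MIN): min(6, 1, -7) = -7
Q (MAX): max(-9, -7) = -7
a (MIN): min(6, 9) = 6
b (MIN): min(0, -5, 2) = -5
P (MAX): max(6, -5) = 6
MIN prefers the lower value; Q=-7, P=6. Q is better since -7 < 6.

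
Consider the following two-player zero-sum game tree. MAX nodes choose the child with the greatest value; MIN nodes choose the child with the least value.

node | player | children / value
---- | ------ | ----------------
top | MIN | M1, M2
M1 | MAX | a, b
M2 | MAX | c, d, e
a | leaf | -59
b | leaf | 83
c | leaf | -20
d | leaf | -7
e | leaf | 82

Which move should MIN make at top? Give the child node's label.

M2

M1 (MAX): max(-59, 83) = 83
M2 (MAX): max(-20, -7, 82) = 82
top (MIN): min(83, 82) = 82
MIN at top wants the lowest of {M1=83, M2=82}, so chooses M2.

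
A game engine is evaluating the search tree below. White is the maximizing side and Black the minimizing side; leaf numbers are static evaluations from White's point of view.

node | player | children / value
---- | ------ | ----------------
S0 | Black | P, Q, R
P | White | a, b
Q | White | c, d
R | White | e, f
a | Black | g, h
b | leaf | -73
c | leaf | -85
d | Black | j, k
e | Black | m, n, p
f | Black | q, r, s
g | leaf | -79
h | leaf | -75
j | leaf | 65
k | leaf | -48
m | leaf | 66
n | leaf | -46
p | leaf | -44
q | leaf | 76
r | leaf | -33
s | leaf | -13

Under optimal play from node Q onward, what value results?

d (Black): min(65, -48) = -48
Q (White): max(-85, -48) = -48

-48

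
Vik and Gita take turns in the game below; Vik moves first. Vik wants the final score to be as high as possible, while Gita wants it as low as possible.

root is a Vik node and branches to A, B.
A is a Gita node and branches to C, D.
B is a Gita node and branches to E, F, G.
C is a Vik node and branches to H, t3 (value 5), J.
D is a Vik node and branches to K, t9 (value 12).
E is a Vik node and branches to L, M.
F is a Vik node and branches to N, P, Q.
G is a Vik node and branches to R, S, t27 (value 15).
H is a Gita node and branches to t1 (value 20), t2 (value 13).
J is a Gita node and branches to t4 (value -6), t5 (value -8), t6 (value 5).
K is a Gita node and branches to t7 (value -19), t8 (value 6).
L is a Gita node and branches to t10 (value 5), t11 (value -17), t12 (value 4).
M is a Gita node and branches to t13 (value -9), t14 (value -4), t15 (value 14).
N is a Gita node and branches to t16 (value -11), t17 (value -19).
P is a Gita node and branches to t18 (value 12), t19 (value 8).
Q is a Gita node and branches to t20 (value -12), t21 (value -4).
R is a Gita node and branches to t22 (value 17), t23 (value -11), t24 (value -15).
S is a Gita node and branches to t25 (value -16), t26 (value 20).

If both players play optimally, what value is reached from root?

12

H (Gita): min(20, 13) = 13
J (Gita): min(-6, -8, 5) = -8
C (Vik): max(13, 5, -8) = 13
K (Gita): min(-19, 6) = -19
D (Vik): max(-19, 12) = 12
A (Gita): min(13, 12) = 12
L (Gita): min(5, -17, 4) = -17
M (Gita): min(-9, -4, 14) = -9
E (Vik): max(-17, -9) = -9
N (Gita): min(-11, -19) = -19
P (Gita): min(12, 8) = 8
Q (Gita): min(-12, -4) = -12
F (Vik): max(-19, 8, -12) = 8
R (Gita): min(17, -11, -15) = -15
S (Gita): min(-16, 20) = -16
G (Vik): max(-15, -16, 15) = 15
B (Gita): min(-9, 8, 15) = -9
root (Vik): max(12, -9) = 12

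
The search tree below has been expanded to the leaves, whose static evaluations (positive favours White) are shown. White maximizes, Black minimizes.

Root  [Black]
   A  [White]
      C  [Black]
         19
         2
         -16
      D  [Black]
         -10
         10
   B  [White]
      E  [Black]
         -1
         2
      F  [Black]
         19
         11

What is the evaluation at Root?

C (Black): min(19, 2, -16) = -16
D (Black): min(-10, 10) = -10
A (White): max(-16, -10) = -10
E (Black): min(-1, 2) = -1
F (Black): min(19, 11) = 11
B (White): max(-1, 11) = 11
Root (Black): min(-10, 11) = -10

-10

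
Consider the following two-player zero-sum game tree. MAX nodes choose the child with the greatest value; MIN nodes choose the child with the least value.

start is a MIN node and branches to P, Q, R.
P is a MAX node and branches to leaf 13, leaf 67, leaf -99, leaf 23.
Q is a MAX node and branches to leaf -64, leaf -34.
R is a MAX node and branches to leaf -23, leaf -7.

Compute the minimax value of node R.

-7

R (MAX): max(-23, -7) = -7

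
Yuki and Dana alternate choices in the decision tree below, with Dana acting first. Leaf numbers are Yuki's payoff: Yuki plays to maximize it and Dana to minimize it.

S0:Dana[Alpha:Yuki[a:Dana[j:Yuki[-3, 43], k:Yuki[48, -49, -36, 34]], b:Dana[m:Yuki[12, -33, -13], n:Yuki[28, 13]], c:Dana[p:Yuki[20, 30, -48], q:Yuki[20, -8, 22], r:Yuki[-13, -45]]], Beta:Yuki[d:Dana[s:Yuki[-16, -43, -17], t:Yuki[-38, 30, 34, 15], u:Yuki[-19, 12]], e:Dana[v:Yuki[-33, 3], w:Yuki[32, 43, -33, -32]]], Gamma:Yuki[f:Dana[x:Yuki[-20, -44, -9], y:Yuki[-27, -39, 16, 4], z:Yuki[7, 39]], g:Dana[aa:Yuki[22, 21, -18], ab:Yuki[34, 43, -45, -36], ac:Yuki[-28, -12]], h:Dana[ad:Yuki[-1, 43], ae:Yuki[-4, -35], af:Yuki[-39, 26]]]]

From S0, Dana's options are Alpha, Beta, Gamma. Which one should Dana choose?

j (Yuki): max(-3, 43) = 43
k (Yuki): max(48, -49, -36, 34) = 48
a (Dana): min(43, 48) = 43
m (Yuki): max(12, -33, -13) = 12
n (Yuki): max(28, 13) = 28
b (Dana): min(12, 28) = 12
p (Yuki): max(20, 30, -48) = 30
q (Yuki): max(20, -8, 22) = 22
r (Yuki): max(-13, -45) = -13
c (Dana): min(30, 22, -13) = -13
Alpha (Yuki): max(43, 12, -13) = 43
s (Yuki): max(-16, -43, -17) = -16
t (Yuki): max(-38, 30, 34, 15) = 34
u (Yuki): max(-19, 12) = 12
d (Dana): min(-16, 34, 12) = -16
v (Yuki): max(-33, 3) = 3
w (Yuki): max(32, 43, -33, -32) = 43
e (Dana): min(3, 43) = 3
Beta (Yuki): max(-16, 3) = 3
x (Yuki): max(-20, -44, -9) = -9
y (Yuki): max(-27, -39, 16, 4) = 16
z (Yuki): max(7, 39) = 39
f (Dana): min(-9, 16, 39) = -9
aa (Yuki): max(22, 21, -18) = 22
ab (Yuki): max(34, 43, -45, -36) = 43
ac (Yuki): max(-28, -12) = -12
g (Dana): min(22, 43, -12) = -12
ad (Yuki): max(-1, 43) = 43
ae (Yuki): max(-4, -35) = -4
af (Yuki): max(-39, 26) = 26
h (Dana): min(43, -4, 26) = -4
Gamma (Yuki): max(-9, -12, -4) = -4
S0 (Dana): min(43, 3, -4) = -4
Dana at S0 wants the lowest of {Alpha=43, Beta=3, Gamma=-4}, so chooses Gamma.

Gamma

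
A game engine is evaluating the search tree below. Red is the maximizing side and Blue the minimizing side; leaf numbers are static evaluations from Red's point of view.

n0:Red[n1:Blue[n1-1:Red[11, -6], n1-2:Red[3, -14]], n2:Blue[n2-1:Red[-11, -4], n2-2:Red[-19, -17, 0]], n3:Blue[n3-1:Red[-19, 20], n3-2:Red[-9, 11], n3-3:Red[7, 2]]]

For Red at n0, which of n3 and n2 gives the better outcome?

n3-1 (Red): max(-19, 20) = 20
n3-2 (Red): max(-9, 11) = 11
n3-3 (Red): max(7, 2) = 7
n3 (Blue): min(20, 11, 7) = 7
n2-1 (Red): max(-11, -4) = -4
n2-2 (Red): max(-19, -17, 0) = 0
n2 (Blue): min(-4, 0) = -4
Red prefers the higher value; n3=7, n2=-4. n3 is better since 7 > -4.

n3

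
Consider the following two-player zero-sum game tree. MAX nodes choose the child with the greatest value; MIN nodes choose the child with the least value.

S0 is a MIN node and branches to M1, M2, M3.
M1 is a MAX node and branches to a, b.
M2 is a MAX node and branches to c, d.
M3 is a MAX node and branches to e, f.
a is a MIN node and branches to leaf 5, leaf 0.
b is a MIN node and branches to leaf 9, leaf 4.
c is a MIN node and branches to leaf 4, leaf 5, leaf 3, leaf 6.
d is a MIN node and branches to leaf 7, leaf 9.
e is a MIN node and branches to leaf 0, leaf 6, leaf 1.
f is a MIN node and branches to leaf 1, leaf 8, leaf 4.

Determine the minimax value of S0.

a (MIN): min(5, 0) = 0
b (MIN): min(9, 4) = 4
M1 (MAX): max(0, 4) = 4
c (MIN): min(4, 5, 3, 6) = 3
d (MIN): min(7, 9) = 7
M2 (MAX): max(3, 7) = 7
e (MIN): min(0, 6, 1) = 0
f (MIN): min(1, 8, 4) = 1
M3 (MAX): max(0, 1) = 1
S0 (MIN): min(4, 7, 1) = 1

1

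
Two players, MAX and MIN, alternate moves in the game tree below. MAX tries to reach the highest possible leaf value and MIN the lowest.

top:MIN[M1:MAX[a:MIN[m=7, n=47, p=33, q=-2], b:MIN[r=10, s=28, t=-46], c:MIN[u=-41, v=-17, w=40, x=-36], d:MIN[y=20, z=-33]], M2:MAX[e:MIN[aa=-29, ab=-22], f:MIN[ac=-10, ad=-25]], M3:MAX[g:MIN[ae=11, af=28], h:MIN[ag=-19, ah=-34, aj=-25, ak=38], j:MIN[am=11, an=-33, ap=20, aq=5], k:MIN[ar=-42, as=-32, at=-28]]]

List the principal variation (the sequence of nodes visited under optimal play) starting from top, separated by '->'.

a (MIN): min(7, 47, 33, -2) = -2
b (MIN): min(10, 28, -46) = -46
c (MIN): min(-41, -17, 40, -36) = -41
d (MIN): min(20, -33) = -33
M1 (MAX): max(-2, -46, -41, -33) = -2
e (MIN): min(-29, -22) = -29
f (MIN): min(-10, -25) = -25
M2 (MAX): max(-29, -25) = -25
g (MIN): min(11, 28) = 11
h (MIN): min(-19, -34, -25, 38) = -34
j (MIN): min(11, -33, 20, 5) = -33
k (MIN): min(-42, -32, -28) = -42
M3 (MAX): max(11, -34, -33, -42) = 11
top (MIN): min(-2, -25, 11) = -25
At top, MIN picks M2 (lowest: -25).
At M2, MAX picks f (highest: -25).
At f, MIN picks ad (lowest: -25).
Terminal value -25.

top -> M2 -> f -> ad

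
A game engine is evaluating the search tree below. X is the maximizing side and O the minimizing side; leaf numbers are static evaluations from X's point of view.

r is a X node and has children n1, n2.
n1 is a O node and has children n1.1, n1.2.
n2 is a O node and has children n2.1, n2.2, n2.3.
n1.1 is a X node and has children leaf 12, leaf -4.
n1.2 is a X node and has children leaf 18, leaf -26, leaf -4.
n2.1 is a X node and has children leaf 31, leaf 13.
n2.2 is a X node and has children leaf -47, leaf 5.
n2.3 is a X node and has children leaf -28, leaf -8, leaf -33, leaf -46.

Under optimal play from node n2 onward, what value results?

n2.1 (X): max(31, 13) = 31
n2.2 (X): max(-47, 5) = 5
n2.3 (X): max(-28, -8, -33, -46) = -8
n2 (O): min(31, 5, -8) = -8

-8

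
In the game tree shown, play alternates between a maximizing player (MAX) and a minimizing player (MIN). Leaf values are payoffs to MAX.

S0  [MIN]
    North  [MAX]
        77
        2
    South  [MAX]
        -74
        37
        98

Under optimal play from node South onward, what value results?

98

South (MAX): max(-74, 37, 98) = 98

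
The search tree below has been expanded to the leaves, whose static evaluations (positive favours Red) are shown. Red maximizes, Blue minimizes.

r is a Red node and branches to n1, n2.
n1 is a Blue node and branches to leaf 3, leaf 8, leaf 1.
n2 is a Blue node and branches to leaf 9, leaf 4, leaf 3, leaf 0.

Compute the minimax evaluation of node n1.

n1 (Blue): min(3, 8, 1) = 1

1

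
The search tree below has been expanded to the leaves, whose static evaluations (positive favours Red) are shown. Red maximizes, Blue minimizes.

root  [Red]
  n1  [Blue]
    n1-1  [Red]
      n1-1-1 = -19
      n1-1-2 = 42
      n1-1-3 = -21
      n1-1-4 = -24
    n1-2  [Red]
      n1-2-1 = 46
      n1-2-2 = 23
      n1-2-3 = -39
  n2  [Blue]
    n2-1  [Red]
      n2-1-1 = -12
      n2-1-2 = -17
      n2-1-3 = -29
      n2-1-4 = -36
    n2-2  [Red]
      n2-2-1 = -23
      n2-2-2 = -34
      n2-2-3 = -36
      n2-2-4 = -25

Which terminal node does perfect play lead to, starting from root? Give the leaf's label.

n1-1-2

n1-1 (Red): max(-19, 42, -21, -24) = 42
n1-2 (Red): max(46, 23, -39) = 46
n1 (Blue): min(42, 46) = 42
n2-1 (Red): max(-12, -17, -29, -36) = -12
n2-2 (Red): max(-23, -34, -36, -25) = -23
n2 (Blue): min(-12, -23) = -23
root (Red): max(42, -23) = 42
At root, Red picks n1 (highest: 42).
At n1, Blue picks n1-1 (lowest: 42).
At n1-1, Red picks n1-1-2 (highest: 42).
Terminal value 42.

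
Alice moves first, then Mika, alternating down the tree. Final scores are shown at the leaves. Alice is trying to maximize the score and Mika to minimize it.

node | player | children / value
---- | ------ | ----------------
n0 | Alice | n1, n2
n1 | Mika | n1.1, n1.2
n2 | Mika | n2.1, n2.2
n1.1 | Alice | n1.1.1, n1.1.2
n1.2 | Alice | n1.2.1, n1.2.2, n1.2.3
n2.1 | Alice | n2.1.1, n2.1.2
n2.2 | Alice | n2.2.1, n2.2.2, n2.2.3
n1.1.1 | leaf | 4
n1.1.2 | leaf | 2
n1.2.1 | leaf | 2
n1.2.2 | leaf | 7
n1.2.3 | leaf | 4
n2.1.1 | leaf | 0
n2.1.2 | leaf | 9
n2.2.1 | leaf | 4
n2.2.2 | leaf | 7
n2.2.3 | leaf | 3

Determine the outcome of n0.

n1.1 (Alice): max(4, 2) = 4
n1.2 (Alice): max(2, 7, 4) = 7
n1 (Mika): min(4, 7) = 4
n2.1 (Alice): max(0, 9) = 9
n2.2 (Alice): max(4, 7, 3) = 7
n2 (Mika): min(9, 7) = 7
n0 (Alice): max(4, 7) = 7

7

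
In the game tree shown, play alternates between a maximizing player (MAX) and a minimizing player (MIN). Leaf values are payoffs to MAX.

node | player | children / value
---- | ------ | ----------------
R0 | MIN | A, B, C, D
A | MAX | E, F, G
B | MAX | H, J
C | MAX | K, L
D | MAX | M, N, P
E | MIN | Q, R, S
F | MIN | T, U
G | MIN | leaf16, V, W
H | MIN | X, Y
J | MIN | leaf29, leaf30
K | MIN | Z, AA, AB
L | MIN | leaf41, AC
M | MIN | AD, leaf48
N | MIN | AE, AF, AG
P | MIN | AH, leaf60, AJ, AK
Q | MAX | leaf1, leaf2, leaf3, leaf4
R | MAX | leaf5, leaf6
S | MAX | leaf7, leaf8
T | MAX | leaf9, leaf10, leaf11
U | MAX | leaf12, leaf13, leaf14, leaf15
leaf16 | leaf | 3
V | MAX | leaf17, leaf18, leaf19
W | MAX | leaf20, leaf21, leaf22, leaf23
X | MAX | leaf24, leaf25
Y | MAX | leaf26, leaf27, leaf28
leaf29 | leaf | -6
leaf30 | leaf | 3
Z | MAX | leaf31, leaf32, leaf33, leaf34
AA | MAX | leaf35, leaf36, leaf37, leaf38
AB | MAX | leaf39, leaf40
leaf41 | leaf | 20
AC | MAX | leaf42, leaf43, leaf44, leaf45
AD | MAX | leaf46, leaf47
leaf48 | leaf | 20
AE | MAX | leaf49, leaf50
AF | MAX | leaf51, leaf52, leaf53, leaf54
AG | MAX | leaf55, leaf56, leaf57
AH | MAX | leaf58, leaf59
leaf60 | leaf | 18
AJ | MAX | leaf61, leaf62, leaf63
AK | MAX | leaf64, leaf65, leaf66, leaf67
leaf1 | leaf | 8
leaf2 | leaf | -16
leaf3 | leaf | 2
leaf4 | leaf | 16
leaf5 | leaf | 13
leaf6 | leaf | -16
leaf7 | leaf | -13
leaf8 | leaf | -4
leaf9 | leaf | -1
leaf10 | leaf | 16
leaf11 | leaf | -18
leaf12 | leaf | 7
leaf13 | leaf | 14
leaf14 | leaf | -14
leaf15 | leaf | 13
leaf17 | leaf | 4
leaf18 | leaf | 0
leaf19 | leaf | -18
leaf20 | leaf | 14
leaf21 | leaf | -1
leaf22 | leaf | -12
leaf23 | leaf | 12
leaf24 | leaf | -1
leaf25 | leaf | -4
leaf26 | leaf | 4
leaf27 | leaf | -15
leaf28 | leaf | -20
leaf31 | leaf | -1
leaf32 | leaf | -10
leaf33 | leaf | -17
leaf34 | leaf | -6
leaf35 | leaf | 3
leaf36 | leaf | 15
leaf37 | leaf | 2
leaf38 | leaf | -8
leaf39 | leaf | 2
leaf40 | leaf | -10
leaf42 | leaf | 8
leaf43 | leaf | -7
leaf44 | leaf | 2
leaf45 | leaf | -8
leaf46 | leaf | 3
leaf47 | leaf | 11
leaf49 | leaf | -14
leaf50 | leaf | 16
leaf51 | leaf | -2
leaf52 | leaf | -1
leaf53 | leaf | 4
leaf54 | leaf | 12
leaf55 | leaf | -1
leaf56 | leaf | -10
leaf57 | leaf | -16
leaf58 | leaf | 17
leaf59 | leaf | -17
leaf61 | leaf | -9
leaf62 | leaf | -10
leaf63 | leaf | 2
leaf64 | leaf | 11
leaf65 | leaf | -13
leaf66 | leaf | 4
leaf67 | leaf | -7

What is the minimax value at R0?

Q (MAX): max(8, -16, 2, 16) = 16
R (MAX): max(13, -16) = 13
S (MAX): max(-13, -4) = -4
E (MIN): min(16, 13, -4) = -4
T (MAX): max(-1, 16, -18) = 16
U (MAX): max(7, 14, -14, 13) = 14
F (MIN): min(16, 14) = 14
V (MAX): max(4, 0, -18) = 4
W (MAX): max(14, -1, -12, 12) = 14
G (MIN): min(3, 4, 14) = 3
A (MAX): max(-4, 14, 3) = 14
X (MAX): max(-1, -4) = -1
Y (MAX): max(4, -15, -20) = 4
H (MIN): min(-1, 4) = -1
J (MIN): min(-6, 3) = -6
B (MAX): max(-1, -6) = -1
Z (MAX): max(-1, -10, -17, -6) = -1
AA (MAX): max(3, 15, 2, -8) = 15
AB (MAX): max(2, -10) = 2
K (MIN): min(-1, 15, 2) = -1
AC (MAX): max(8, -7, 2, -8) = 8
L (MIN): min(20, 8) = 8
C (MAX): max(-1, 8) = 8
AD (MAX): max(3, 11) = 11
M (MIN): min(11, 20) = 11
AE (MAX): max(-14, 16) = 16
AF (MAX): max(-2, -1, 4, 12) = 12
AG (MAX): max(-1, -10, -16) = -1
N (MIN): min(16, 12, -1) = -1
AH (MAX): max(17, -17) = 17
AJ (MAX): max(-9, -10, 2) = 2
AK (MAX): max(11, -13, 4, -7) = 11
P (MIN): min(17, 18, 2, 11) = 2
D (MAX): max(11, -1, 2) = 11
R0 (MIN): min(14, -1, 8, 11) = -1

-1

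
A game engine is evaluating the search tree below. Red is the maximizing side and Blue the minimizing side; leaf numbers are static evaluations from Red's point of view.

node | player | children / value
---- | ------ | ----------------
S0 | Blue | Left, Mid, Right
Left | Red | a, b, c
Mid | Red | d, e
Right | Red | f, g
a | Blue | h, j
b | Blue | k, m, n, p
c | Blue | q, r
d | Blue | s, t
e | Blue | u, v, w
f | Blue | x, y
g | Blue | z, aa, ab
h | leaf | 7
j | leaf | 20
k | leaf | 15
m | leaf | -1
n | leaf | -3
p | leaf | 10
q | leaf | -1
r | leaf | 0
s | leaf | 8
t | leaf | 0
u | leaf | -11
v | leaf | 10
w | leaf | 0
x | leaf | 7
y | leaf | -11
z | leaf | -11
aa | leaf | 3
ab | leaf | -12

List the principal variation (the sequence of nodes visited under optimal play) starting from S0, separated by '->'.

a (Blue): min(7, 20) = 7
b (Blue): min(15, -1, -3, 10) = -3
c (Blue): min(-1, 0) = -1
Left (Red): max(7, -3, -1) = 7
d (Blue): min(8, 0) = 0
e (Blue): min(-11, 10, 0) = -11
Mid (Red): max(0, -11) = 0
f (Blue): min(7, -11) = -11
g (Blue): min(-11, 3, -12) = -12
Right (Red): max(-11, -12) = -11
S0 (Blue): min(7, 0, -11) = -11
At S0, Blue picks Right (lowest: -11).
At Right, Red picks f (highest: -11).
At f, Blue picks y (lowest: -11).
Terminal value -11.

S0 -> Right -> f -> y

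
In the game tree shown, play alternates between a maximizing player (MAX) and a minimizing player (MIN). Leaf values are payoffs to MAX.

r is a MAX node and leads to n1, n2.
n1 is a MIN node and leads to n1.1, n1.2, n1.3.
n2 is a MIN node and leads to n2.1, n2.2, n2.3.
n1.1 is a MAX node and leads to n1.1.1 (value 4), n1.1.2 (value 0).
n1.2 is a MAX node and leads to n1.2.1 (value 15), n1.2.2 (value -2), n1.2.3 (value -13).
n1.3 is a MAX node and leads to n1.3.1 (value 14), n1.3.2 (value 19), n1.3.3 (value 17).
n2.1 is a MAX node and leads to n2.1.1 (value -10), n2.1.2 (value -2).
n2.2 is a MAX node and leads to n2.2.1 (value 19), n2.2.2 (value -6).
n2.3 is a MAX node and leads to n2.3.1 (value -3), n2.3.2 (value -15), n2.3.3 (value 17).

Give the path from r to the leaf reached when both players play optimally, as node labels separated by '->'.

r -> n1 -> n1.1 -> n1.1.1

n1.1 (MAX): max(4, 0) = 4
n1.2 (MAX): max(15, -2, -13) = 15
n1.3 (MAX): max(14, 19, 17) = 19
n1 (MIN): min(4, 15, 19) = 4
n2.1 (MAX): max(-10, -2) = -2
n2.2 (MAX): max(19, -6) = 19
n2.3 (MAX): max(-3, -15, 17) = 17
n2 (MIN): min(-2, 19, 17) = -2
r (MAX): max(4, -2) = 4
At r, MAX picks n1 (highest: 4).
At n1, MIN picks n1.1 (lowest: 4).
At n1.1, MAX picks n1.1.1 (highest: 4).
Terminal value 4.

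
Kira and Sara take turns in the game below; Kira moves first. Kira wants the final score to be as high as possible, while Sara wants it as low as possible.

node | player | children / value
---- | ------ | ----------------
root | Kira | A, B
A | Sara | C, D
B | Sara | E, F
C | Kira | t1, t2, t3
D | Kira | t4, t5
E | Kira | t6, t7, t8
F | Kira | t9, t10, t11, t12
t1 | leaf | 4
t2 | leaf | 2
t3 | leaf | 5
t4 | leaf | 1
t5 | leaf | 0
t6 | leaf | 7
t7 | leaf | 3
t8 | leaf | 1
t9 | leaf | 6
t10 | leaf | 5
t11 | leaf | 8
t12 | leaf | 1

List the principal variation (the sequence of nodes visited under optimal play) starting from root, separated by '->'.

C (Kira): max(4, 2, 5) = 5
D (Kira): max(1, 0) = 1
A (Sara): min(5, 1) = 1
E (Kira): max(7, 3, 1) = 7
F (Kira): max(6, 5, 8, 1) = 8
B (Sara): min(7, 8) = 7
root (Kira): max(1, 7) = 7
At root, Kira picks B (highest: 7).
At B, Sara picks E (lowest: 7).
At E, Kira picks t6 (highest: 7).
Terminal value 7.

root -> B -> E -> t6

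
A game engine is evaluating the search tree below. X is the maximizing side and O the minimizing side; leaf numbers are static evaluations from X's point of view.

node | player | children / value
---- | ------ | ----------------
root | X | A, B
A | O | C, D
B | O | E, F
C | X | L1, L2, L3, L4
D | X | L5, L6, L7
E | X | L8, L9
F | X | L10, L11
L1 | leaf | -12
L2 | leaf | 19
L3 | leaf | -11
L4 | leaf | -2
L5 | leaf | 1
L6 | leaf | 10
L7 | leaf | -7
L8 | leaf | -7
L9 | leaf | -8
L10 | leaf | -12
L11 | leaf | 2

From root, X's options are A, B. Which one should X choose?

C (X): max(-12, 19, -11, -2) = 19
D (X): max(1, 10, -7) = 10
A (O): min(19, 10) = 10
E (X): max(-7, -8) = -7
F (X): max(-12, 2) = 2
B (O): min(-7, 2) = -7
root (X): max(10, -7) = 10
X at root wants the highest of {A=10, B=-7}, so chooses A.

A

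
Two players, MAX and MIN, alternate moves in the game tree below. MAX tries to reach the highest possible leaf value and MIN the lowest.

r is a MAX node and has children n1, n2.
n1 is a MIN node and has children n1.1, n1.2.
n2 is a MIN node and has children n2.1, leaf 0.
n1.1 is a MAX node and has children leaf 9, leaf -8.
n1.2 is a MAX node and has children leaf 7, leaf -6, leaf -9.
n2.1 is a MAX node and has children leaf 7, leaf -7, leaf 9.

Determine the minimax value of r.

7

n1.1 (MAX): max(9, -8) = 9
n1.2 (MAX): max(7, -6, -9) = 7
n1 (MIN): min(9, 7) = 7
n2.1 (MAX): max(7, -7, 9) = 9
n2 (MIN): min(9, 0) = 0
r (MAX): max(7, 0) = 7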